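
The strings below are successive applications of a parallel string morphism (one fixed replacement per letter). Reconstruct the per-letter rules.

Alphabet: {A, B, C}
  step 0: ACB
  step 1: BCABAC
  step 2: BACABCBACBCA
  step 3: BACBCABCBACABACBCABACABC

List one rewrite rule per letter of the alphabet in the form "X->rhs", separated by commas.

  step 2 ⇒ step 3: BACABCBACBCA ⇒ BAC·BC·A·BC·BAC·A·BAC·BC·A·BAC·A·BC
    A ↦ BC
    B ↦ BAC
    C ↦ A

A->BC, B->BAC, C->A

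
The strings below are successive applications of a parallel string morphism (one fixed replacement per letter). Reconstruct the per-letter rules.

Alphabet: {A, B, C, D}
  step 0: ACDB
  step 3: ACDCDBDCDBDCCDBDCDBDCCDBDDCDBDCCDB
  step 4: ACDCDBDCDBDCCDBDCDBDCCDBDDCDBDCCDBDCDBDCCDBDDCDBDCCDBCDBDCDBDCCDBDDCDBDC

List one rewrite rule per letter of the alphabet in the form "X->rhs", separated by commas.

A->AC, B->DC, C->D, D->CDB

  step 3 ⇒ step 4: ACDCDBDCDBDCCDBDCDBDCCDBDDCDBDCCDB ⇒ AC·D·CDB·D·CDB·DC·CDB·D·CDB·DC·CDB·D·D·CDB·DC·CDB·D·CDB·DC·CDB·D·D·CDB·DC·CDB·CDB·D·CDB·DC·CDB·D·D·CDB·DC
    A ↦ AC
    B ↦ DC
    C ↦ D
    D ↦ CDB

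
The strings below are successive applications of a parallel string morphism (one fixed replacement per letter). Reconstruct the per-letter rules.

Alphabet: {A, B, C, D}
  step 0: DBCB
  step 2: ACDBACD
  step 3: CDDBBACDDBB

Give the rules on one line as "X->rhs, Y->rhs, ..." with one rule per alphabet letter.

  step 2 ⇒ step 3: ACDBACD ⇒ CD·DB·B·A·CD·DB·B
    A ↦ CD
    B ↦ A
    C ↦ DB
    D ↦ B

A->CD, B->A, C->DB, D->B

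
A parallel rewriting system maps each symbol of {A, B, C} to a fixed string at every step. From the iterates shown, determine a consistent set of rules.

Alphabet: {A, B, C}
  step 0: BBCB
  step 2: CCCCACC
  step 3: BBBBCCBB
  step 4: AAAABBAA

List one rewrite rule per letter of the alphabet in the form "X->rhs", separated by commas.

  step 3 ⇒ step 4: BBBBCCBB ⇒ A·A·A·A·B·B·A·A
    B ↦ A
    C ↦ B
  step 2 ⇒ step 3: CCCCACC ⇒ B·B·B·B·CC·B·B
    A ↦ CC

A->CC, B->A, C->B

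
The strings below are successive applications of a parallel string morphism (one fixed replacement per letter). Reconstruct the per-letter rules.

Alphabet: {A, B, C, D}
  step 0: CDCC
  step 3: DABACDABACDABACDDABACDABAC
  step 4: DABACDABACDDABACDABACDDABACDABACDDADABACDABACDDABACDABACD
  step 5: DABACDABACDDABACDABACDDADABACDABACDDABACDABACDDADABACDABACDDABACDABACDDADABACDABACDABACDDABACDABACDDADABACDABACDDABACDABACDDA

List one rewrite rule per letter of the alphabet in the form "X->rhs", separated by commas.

A->BAC, B->DA, C->D, D->DA

  step 4 ⇒ step 5: DABACDABACDDABACDABACDDABACDABACDDADABACDABACDDABACDABACD ⇒ DA·BAC·DA·BAC·D·DA·BAC·DA·BAC·D·DA·DA·BAC·DA·BAC·D·DA·BAC·DA·BAC·D·DA·DA·BAC·DA·BAC·D·DA·BAC·DA·BAC·D·DA·DA·BAC·DA·BAC·DA·BAC·D·DA·BAC·DA·BAC·D·DA·DA·BAC·DA·BAC·D·DA·BAC·DA·BAC·D·DA
    A ↦ BAC
    B ↦ DA
    C ↦ D
    D ↦ DA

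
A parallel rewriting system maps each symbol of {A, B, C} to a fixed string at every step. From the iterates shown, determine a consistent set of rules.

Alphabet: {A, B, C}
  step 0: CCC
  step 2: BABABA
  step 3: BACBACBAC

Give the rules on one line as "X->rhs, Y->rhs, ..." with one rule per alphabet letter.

  step 2 ⇒ step 3: BABABA ⇒ BA·C·BA·C·BA·C
    A ↦ C
    B ↦ BA
    C ↦ B  (constrained at step 0)

A->C, B->BA, C->B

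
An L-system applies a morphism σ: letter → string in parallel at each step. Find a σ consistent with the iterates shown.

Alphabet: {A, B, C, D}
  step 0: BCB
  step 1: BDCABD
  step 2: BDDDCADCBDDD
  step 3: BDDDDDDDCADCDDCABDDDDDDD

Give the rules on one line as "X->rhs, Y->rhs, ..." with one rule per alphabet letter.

  step 2 ⇒ step 3: BDDDCADCBDDD ⇒ BD·DD·DD·DD·CA·DC·DD·CA·BD·DD·DD·DD
    A ↦ DC
    B ↦ BD
    C ↦ CA
    D ↦ DD

A->DC, B->BD, C->CA, D->DD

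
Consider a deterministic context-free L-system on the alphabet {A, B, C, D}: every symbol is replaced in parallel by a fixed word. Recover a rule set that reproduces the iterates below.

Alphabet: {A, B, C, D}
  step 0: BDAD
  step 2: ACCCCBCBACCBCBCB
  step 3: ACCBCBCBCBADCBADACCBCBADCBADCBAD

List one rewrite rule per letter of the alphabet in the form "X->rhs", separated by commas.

  step 2 ⇒ step 3: ACCCCBCBACCBCBCB ⇒ AC·CB·CB·CB·CB·AD·CB·AD·AC·CB·CB·AD·CB·AD·CB·AD
    A ↦ AC
    B ↦ AD
    C ↦ CB
    D ↦ CC  (constrained at step 0)

A->AC, B->AD, C->CB, D->CC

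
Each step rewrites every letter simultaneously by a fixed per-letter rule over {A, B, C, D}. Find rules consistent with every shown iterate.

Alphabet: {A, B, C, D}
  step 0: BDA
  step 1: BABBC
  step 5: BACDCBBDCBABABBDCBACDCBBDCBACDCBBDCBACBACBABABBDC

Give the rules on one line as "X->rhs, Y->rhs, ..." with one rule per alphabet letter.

A->C, B->BA, C->DC, D->BB

  step 0 ⇒ step 1: BDA ⇒ BA·BB·C
    A ↦ C
    B ↦ BA
    D ↦ BB
    C ↦ DC  (constrained at step 1)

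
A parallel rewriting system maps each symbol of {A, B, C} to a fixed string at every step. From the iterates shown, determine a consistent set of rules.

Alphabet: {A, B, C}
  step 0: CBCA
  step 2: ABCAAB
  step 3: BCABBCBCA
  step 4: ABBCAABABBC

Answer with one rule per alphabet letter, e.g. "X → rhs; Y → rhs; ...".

A->BC, B->A, C->B

  step 3 ⇒ step 4: BCABBCBCA ⇒ A·B·BC·A·A·B·A·B·BC
    A ↦ BC
    B ↦ A
    C ↦ B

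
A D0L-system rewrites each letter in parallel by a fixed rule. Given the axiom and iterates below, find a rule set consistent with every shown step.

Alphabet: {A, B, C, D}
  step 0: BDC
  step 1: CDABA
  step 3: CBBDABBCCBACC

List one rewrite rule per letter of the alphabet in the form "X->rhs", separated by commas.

A->BB, B->C, C->BA, D->DA

  step 0 ⇒ step 1: BDC ⇒ C·DA·BA
    B ↦ C
    C ↦ BA
    D ↦ DA
    A ↦ BB  (constrained at step 1)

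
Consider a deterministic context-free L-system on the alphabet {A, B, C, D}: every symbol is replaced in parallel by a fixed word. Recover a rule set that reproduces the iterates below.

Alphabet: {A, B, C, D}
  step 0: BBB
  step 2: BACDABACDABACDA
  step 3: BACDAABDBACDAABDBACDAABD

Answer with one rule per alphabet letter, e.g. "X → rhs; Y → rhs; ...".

  step 2 ⇒ step 3: BACDABACDABACDA ⇒ BAC·D·A·AB·D·BAC·D·A·AB·D·BAC·D·A·AB·D
    A ↦ D
    B ↦ BAC
    C ↦ A
    D ↦ AB

A->D, B->BAC, C->A, D->AB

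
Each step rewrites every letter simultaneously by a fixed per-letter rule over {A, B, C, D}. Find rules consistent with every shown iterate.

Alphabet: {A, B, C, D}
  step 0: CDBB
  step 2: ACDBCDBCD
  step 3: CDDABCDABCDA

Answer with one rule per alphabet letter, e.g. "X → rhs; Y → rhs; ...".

  step 2 ⇒ step 3: ACDBCDBCD ⇒ CD·D·A·BC·D·A·BC·D·A
    A ↦ CD
    B ↦ BC
    C ↦ D
    D ↦ A

A->CD, B->BC, C->D, D->A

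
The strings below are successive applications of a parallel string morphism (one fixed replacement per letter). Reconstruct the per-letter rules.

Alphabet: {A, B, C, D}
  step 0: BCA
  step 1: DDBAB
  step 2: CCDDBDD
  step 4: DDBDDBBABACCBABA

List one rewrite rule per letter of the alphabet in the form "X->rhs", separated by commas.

  step 1 ⇒ step 2: DDBAB ⇒ C·C·DD·B·DD
    A ↦ B
    B ↦ DD
    D ↦ C
  step 0 ⇒ step 1: BCA ⇒ DD·BA·B
    C ↦ BA

A->B, B->DD, C->BA, D->C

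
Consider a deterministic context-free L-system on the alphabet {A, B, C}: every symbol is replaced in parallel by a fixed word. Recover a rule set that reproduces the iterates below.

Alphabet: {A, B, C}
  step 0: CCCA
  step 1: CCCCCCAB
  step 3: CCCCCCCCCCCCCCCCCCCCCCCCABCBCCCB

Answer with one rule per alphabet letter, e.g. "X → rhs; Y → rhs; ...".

A->AB, B->CB, C->CC

  step 0 ⇒ step 1: CCCA ⇒ CC·CC·CC·AB
    A ↦ AB
    C ↦ CC
    B ↦ CB  (constrained at step 1)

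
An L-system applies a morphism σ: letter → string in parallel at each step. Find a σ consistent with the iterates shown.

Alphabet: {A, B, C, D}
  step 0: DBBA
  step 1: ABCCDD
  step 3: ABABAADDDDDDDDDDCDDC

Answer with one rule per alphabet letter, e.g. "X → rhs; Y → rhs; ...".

  step 0 ⇒ step 1: DBBA ⇒ AB·C·C·DD
    A ↦ DD
    B ↦ C
    D ↦ AB
    C ↦ AA  (constrained at step 1)

A->DD, B->C, C->AA, D->AB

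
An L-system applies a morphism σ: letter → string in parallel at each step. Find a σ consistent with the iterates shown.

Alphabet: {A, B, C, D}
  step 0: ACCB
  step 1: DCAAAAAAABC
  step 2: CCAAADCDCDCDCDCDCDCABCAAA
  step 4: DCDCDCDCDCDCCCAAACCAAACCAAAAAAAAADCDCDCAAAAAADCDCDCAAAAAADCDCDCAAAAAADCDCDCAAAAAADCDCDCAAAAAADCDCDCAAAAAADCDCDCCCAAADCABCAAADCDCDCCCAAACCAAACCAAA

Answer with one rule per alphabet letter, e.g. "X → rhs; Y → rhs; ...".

  step 1 ⇒ step 2: DCAAAAAAABC ⇒ CC·AAA·DC·DC·DC·DC·DC·DC·DC·ABC·AAA
    A ↦ DC
    B ↦ ABC
    C ↦ AAA
    D ↦ CC

A->DC, B->ABC, C->AAA, D->CC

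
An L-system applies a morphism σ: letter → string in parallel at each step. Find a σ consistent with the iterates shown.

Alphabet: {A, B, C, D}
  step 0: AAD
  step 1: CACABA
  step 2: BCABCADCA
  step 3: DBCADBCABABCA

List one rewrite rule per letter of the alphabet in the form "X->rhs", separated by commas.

A->CA, B->D, C->B, D->BA

  step 2 ⇒ step 3: BCABCADCA ⇒ D·B·CA·D·B·CA·BA·B·CA
    A ↦ CA
    B ↦ D
    C ↦ B
    D ↦ BA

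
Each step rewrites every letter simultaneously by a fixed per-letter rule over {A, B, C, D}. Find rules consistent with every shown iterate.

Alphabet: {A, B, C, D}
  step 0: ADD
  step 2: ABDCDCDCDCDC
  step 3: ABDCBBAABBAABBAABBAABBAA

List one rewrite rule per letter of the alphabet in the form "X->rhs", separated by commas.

A->AB, B->DC, C->AA, D->BB

  step 2 ⇒ step 3: ABDCDCDCDCDC ⇒ AB·DC·BB·AA·BB·AA·BB·AA·BB·AA·BB·AA
    A ↦ AB
    B ↦ DC
    C ↦ AA
    D ↦ BB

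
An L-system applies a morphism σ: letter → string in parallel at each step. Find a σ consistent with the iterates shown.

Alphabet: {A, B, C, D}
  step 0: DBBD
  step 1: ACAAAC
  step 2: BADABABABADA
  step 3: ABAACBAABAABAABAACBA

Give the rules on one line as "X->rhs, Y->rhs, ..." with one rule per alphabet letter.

A->BA, B->A, C->DA, D->AC

  step 2 ⇒ step 3: BADABABABADA ⇒ A·BA·AC·BA·A·BA·A·BA·A·BA·AC·BA
    A ↦ BA
    B ↦ A
    D ↦ AC
  step 1 ⇒ step 2: ACAAAC ⇒ BA·DA·BA·BA·BA·DA
    C ↦ DA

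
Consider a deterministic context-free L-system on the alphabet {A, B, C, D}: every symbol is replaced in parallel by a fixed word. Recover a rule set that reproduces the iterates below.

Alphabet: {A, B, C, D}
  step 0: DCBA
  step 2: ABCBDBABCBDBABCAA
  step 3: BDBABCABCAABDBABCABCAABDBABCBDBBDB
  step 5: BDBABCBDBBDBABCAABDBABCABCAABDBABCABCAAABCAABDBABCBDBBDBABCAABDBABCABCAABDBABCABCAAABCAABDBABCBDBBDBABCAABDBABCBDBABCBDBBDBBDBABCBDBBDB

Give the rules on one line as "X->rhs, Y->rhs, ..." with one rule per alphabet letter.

  step 2 ⇒ step 3: ABCBDBABCBDBABCAA ⇒ BDB·A·BC·A·BCA·A·BDB·A·BC·A·BCA·A·BDB·A·BC·BDB·BDB
    A ↦ BDB
    B ↦ A
    C ↦ BC
    D ↦ BCA

A->BDB, B->A, C->BC, D->BCA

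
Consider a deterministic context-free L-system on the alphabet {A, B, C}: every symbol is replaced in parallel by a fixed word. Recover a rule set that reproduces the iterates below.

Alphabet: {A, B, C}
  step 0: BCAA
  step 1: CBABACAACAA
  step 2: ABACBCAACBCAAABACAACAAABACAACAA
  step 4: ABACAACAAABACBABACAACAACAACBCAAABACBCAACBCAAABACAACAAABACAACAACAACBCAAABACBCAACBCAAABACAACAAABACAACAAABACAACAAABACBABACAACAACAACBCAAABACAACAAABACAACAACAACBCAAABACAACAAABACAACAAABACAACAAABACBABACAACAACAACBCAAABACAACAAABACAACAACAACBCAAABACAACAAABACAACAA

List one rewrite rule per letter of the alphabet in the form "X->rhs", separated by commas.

A->CAA, B->CB, C->ABA

  step 1 ⇒ step 2: CBABACAACAA ⇒ ABA·CB·CAA·CB·CAA·ABA·CAA·CAA·ABA·CAA·CAA
    A ↦ CAA
    B ↦ CB
    C ↦ ABA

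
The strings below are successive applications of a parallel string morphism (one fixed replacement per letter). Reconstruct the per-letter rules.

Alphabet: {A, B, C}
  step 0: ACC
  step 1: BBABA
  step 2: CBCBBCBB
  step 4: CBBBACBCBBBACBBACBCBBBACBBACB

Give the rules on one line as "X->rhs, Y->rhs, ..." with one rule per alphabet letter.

  step 1 ⇒ step 2: BBABA ⇒ CB·CB·B·CB·B
    A ↦ B
    B ↦ CB
  step 0 ⇒ step 1: ACC ⇒ B·BA·BA
    C ↦ BA

A->B, B->CB, C->BA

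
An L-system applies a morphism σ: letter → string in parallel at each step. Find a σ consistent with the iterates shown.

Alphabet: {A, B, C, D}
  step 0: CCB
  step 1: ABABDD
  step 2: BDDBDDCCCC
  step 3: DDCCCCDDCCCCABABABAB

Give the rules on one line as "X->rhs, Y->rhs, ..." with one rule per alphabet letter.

A->B, B->DD, C->AB, D->CC

  step 2 ⇒ step 3: BDDBDDCCCC ⇒ DD·CC·CC·DD·CC·CC·AB·AB·AB·AB
    B ↦ DD
    C ↦ AB
    D ↦ CC
  step 1 ⇒ step 2: ABABDD ⇒ B·DD·B·DD·CC·CC
    A ↦ B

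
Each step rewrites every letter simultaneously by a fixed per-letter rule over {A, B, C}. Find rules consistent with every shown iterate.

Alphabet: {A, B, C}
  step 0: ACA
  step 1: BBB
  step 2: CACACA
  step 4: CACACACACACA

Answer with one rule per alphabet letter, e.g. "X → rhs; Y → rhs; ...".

  step 1 ⇒ step 2: BBB ⇒ CA·CA·CA
    B ↦ CA
  step 0 ⇒ step 1: ACA ⇒ B·B·B
    A ↦ B
  step 0 ⇒ step 1: ACA ⇒ B·B·B
    C ↦ B

A->B, B->CA, C->B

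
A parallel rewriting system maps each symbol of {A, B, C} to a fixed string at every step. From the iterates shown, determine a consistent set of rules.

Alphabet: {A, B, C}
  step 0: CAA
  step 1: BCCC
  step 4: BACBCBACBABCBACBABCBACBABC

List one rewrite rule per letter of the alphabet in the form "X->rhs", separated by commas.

  step 0 ⇒ step 1: CAA ⇒ BC·C·C
    A ↦ C
    C ↦ BC
    B ↦ BA  (constrained at step 1)

A->C, B->BA, C->BC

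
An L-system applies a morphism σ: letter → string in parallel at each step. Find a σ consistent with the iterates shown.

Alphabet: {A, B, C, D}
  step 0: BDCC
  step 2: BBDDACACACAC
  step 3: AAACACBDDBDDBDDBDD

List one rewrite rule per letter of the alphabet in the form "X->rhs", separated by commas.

A->B, B->A, C->DD, D->AC

  step 2 ⇒ step 3: BBDDACACACAC ⇒ A·A·AC·AC·B·DD·B·DD·B·DD·B·DD
    A ↦ B
    B ↦ A
    C ↦ DD
    D ↦ AC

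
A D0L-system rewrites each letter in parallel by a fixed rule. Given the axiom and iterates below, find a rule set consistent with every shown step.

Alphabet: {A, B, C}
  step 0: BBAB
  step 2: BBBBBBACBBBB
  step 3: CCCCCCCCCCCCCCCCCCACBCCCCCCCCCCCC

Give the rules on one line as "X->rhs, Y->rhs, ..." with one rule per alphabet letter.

  step 2 ⇒ step 3: BBBBBBACBBBB ⇒ CCC·CCC·CCC·CCC·CCC·CCC·AC·B·CCC·CCC·CCC·CCC
    A ↦ AC
    B ↦ CCC
    C ↦ B

A->AC, B->CCC, C->B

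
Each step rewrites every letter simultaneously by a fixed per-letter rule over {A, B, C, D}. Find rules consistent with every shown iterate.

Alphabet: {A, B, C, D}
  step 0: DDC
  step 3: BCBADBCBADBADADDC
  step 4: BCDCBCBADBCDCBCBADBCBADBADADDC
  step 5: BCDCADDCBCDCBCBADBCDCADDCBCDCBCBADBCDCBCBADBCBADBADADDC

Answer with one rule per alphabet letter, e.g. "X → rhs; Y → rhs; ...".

  step 4 ⇒ step 5: BCDCBCBADBCDCBCBADBCBADBADADDC ⇒ BC·DC·AD·DC·BC·DC·BC·B·AD·BC·DC·AD·DC·BC·DC·BC·B·AD·BC·DC·BC·B·AD·BC·B·AD·B·AD·AD·DC
    A ↦ B
    B ↦ BC
    C ↦ DC
    D ↦ AD

A->B, B->BC, C->DC, D->AD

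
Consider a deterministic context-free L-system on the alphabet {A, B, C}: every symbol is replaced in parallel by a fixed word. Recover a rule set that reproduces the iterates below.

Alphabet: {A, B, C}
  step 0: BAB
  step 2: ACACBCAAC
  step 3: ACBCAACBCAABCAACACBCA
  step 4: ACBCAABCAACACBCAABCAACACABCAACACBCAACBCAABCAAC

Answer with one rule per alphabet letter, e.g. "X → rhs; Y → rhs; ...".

A->AC, B->A, C->BCA

  step 3 ⇒ step 4: ACBCAACBCAABCAACACBCA ⇒ AC·BCA·A·BCA·AC·AC·BCA·A·BCA·AC·AC·A·BCA·AC·AC·BCA·AC·BCA·A·BCA·AC
    A ↦ AC
    B ↦ A
    C ↦ BCA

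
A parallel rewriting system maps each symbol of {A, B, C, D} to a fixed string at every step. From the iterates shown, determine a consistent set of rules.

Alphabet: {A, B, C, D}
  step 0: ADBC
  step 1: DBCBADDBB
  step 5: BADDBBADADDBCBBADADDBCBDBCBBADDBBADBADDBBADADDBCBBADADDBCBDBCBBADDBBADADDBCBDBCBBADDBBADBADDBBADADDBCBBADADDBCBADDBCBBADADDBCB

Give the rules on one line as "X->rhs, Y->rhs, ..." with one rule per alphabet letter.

A->DBC, B->AD, C->DBB, D->B

  step 0 ⇒ step 1: ADBC ⇒ DBC·B·AD·DBB
    A ↦ DBC
    B ↦ AD
    C ↦ DBB
    D ↦ B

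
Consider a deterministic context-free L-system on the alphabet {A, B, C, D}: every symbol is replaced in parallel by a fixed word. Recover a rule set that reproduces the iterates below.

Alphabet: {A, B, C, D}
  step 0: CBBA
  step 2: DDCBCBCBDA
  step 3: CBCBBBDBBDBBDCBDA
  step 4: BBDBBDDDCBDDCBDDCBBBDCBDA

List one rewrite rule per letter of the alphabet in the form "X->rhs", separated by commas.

  step 3 ⇒ step 4: CBCBBBDBBDBBDCBDA ⇒ BB·D·BB·D·D·D·CB·D·D·CB·D·D·CB·BB·D·CB·DA
    A ↦ DA
    B ↦ D
    C ↦ BB
    D ↦ CB

A->DA, B->D, C->BB, D->CB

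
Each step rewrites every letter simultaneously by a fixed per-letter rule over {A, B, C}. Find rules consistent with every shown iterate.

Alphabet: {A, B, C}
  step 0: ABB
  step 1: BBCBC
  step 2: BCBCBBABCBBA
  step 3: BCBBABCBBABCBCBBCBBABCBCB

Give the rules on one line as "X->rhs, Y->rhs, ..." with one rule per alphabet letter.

  step 2 ⇒ step 3: BCBCBBABCBBA ⇒ BC·BBA·BC·BBA·BC·BC·B·BC·BBA·BC·BC·B
    A ↦ B
    B ↦ BC
    C ↦ BBA

A->B, B->BC, C->BBA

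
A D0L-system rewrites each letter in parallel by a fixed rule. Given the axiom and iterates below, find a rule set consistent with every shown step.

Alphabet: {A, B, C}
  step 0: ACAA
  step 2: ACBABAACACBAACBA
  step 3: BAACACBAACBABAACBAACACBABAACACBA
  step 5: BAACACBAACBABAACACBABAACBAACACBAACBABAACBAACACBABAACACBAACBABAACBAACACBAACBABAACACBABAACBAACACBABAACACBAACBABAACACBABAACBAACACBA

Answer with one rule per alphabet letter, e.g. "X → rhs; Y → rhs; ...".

A->BA, B->AC, C->AC

  step 2 ⇒ step 3: ACBABAACACBAACBA ⇒ BA·AC·AC·BA·AC·BA·BA·AC·BA·AC·AC·BA·BA·AC·AC·BA
    A ↦ BA
    B ↦ AC
    C ↦ AC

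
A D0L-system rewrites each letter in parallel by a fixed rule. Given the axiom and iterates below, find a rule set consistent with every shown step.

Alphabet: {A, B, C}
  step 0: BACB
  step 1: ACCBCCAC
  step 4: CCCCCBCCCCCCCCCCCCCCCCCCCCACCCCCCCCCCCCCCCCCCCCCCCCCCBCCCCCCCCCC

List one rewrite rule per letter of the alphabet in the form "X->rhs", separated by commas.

A->CB, B->AC, C->CC

  step 0 ⇒ step 1: BACB ⇒ AC·CB·CC·AC
    A ↦ CB
    B ↦ AC
    C ↦ CC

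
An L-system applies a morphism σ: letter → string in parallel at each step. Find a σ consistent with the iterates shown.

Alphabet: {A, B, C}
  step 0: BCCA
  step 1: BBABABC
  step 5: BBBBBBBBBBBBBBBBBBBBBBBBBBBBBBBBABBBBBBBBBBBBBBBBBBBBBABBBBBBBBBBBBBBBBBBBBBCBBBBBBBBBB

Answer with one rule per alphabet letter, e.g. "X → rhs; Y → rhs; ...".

  step 0 ⇒ step 1: BCCA ⇒ BB·AB·AB·C
    A ↦ C
    B ↦ BB
    C ↦ AB

A->C, B->BB, C->AB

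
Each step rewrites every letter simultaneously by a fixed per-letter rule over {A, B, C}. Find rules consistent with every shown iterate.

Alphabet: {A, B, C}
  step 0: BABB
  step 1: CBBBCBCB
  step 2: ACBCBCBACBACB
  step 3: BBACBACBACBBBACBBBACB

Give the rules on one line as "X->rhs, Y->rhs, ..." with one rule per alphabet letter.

A->BB, B->CB, C->A

  step 2 ⇒ step 3: ACBCBCBACBACB ⇒ BB·A·CB·A·CB·A·CB·BB·A·CB·BB·A·CB
    A ↦ BB
    B ↦ CB
    C ↦ A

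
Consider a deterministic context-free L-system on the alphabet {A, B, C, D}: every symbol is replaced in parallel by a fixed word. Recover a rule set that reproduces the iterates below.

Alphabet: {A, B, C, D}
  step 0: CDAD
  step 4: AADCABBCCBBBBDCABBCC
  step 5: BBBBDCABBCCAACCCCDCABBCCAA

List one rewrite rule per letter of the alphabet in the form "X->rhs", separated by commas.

A->BB, B->C, C->A, D->DC

  step 4 ⇒ step 5: AADCABBCCBBBBDCABBCC ⇒ BB·BB·DC·A·BB·C·C·A·A·C·C·C·C·DC·A·BB·C·C·A·A
    A ↦ BB
    B ↦ C
    C ↦ A
    D ↦ DC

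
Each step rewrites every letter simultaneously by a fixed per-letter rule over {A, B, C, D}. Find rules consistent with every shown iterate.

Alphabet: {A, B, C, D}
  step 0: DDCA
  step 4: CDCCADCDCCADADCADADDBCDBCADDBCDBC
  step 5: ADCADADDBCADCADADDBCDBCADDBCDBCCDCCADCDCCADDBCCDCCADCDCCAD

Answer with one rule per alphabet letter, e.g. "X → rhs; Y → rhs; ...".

  step 4 ⇒ step 5: CDCCADCDCCADADCADADDBCDBCADDBCDBC ⇒ AD·C·AD·AD·DB·C·AD·C·AD·AD·DB·C·DB·C·AD·DB·C·DB·C·C·DCC·AD·C·DCC·AD·DB·C·C·DCC·AD·C·DCC·AD
    A ↦ DB
    B ↦ DCC
    C ↦ AD
    D ↦ C

A->DB, B->DCC, C->AD, D->C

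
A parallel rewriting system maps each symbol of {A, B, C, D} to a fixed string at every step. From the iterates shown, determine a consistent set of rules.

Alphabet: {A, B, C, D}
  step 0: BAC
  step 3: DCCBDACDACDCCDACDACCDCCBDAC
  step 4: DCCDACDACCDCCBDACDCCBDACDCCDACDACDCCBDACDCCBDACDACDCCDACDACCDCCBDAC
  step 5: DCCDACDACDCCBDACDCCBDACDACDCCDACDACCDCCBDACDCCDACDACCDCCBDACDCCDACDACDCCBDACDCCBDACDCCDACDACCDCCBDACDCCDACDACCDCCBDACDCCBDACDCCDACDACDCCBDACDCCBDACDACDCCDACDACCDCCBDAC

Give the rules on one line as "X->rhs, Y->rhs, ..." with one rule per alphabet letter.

  step 4 ⇒ step 5: DCCDACDACCDCCBDACDCCBDACDCCDACDACDCCBDACDCCBDACDACDCCDACDACCDCCBDAC ⇒ DCC·DAC·DAC·DCC·B·DAC·DCC·B·DAC·DAC·DCC·DAC·DAC·C·DCC·B·DAC·DCC·DAC·DAC·C·DCC·B·DAC·DCC·DAC·DAC·DCC·B·DAC·DCC·B·DAC·DCC·DAC·DAC·C·DCC·B·DAC·DCC·DAC·DAC·C·DCC·B·DAC·DCC·B·DAC·DCC·DAC·DAC·DCC·B·DAC·DCC·B·DAC·DAC·DCC·DAC·DAC·C·DCC·B·DAC
    A ↦ B
    B ↦ C
    C ↦ DAC
    D ↦ DCC

A->B, B->C, C->DAC, D->DCC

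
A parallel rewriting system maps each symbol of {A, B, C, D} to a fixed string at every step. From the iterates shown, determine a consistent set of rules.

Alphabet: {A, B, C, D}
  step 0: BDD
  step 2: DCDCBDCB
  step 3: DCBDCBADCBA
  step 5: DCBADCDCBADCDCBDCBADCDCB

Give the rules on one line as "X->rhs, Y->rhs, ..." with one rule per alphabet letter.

A->DC, B->A, C->B, D->DC

  step 2 ⇒ step 3: DCDCBDCB ⇒ DC·B·DC·B·A·DC·B·A
    B ↦ A
    C ↦ B
    D ↦ DC
    A ↦ DC  (constrained at step 3)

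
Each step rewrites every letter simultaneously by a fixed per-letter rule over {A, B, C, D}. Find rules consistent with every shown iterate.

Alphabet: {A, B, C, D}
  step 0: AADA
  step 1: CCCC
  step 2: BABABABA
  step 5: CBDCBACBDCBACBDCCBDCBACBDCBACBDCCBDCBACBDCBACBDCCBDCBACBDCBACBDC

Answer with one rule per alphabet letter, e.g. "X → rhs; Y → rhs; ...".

A->C, B->CBD, C->BA, D->C

  step 1 ⇒ step 2: CCCC ⇒ BA·BA·BA·BA
    C ↦ BA
  step 0 ⇒ step 1: AADA ⇒ C·C·C·C
    A ↦ C
    B ↦ CBD  (constrained at step 2)
  step 0 ⇒ step 1: AADA ⇒ C·C·C·C
    D ↦ C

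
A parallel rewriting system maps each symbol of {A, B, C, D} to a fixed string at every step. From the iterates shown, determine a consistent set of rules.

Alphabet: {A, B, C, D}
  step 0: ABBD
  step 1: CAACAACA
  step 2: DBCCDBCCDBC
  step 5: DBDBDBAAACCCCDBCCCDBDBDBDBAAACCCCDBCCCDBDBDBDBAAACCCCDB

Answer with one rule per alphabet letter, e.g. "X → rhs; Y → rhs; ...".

  step 1 ⇒ step 2: CAACAACA ⇒ DB·C·C·DB·C·C·DB·C
    A ↦ C
    C ↦ DB
  step 0 ⇒ step 1: ABBD ⇒ C·AAC·AAC·A
    B ↦ AAC
  step 0 ⇒ step 1: ABBD ⇒ C·AAC·AAC·A
    D ↦ A

A->C, B->AAC, C->DB, D->A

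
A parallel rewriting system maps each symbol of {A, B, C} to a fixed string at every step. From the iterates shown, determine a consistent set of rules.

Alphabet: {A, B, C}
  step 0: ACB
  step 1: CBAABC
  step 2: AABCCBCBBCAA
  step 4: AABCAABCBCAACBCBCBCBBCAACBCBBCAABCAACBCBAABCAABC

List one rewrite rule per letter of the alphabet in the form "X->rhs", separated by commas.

A->CB, B->BC, C->AA

  step 1 ⇒ step 2: CBAABC ⇒ AA·BC·CB·CB·BC·AA
    A ↦ CB
    B ↦ BC
    C ↦ AA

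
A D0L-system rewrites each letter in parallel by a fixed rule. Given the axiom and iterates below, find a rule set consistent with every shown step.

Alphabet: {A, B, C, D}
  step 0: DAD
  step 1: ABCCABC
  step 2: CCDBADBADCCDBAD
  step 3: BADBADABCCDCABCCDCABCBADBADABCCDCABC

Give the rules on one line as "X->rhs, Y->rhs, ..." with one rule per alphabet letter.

  step 2 ⇒ step 3: CCDBADBADCCDBAD ⇒ BAD·BAD·ABC·CD·C·ABC·CD·C·ABC·BAD·BAD·ABC·CD·C·ABC
    A ↦ C
    B ↦ CD
    C ↦ BAD
    D ↦ ABC

A->C, B->CD, C->BAD, D->ABC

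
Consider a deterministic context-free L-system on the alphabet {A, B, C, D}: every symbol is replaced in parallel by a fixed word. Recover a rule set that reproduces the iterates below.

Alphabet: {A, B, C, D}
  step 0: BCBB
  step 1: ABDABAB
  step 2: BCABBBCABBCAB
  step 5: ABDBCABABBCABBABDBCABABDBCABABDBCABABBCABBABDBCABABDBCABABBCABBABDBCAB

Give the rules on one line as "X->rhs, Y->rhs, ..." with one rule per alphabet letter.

A->BC, B->AB, C->D, D->B

  step 1 ⇒ step 2: ABDABAB ⇒ BC·AB·B·BC·AB·BC·AB
    A ↦ BC
    B ↦ AB
    D ↦ B
  step 0 ⇒ step 1: BCBB ⇒ AB·D·AB·AB
    C ↦ D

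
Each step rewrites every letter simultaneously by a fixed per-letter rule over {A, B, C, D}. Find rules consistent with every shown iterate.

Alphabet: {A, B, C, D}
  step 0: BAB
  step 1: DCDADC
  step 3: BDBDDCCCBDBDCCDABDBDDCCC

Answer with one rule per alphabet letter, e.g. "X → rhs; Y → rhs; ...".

  step 0 ⇒ step 1: BAB ⇒ DC·DA·DC
    A ↦ DA
    B ↦ DC
    C ↦ BD  (constrained at step 1)
    D ↦ CC  (constrained at step 1)

A->DA, B->DC, C->BD, D->CC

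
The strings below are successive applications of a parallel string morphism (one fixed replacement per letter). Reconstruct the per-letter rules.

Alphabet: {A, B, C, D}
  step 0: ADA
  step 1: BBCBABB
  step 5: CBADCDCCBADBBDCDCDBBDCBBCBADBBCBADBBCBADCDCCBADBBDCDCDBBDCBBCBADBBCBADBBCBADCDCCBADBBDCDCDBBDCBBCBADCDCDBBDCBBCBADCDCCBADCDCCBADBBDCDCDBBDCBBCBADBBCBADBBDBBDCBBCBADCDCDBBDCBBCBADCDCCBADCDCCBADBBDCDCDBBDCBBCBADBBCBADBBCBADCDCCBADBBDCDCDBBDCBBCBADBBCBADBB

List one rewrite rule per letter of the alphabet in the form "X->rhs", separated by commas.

A->BB, B->DC, C->DBB, D->CBA

  step 0 ⇒ step 1: ADA ⇒ BB·CBA·BB
    A ↦ BB
    D ↦ CBA
    B ↦ DC  (constrained at step 1)
    C ↦ DBB  (constrained at step 1)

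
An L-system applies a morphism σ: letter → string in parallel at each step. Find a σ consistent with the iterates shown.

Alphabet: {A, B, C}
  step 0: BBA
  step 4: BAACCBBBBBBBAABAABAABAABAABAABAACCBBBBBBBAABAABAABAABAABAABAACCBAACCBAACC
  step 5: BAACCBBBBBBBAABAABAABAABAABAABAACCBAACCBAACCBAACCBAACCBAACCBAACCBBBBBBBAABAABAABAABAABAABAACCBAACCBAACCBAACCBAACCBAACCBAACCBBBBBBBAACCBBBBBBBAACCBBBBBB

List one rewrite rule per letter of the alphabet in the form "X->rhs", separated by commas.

A->C, B->BAA, C->BBB

  step 4 ⇒ step 5: BAACCBBBBBBBAABAABAABAABAABAABAACCBBBBBBBAABAABAABAABAABAABAACCBAACCBAACC ⇒ BAA·C·C·BBB·BBB·BAA·BAA·BAA·BAA·BAA·BAA·BAA·C·C·BAA·C·C·BAA·C·C·BAA·C·C·BAA·C·C·BAA·C·C·BAA·C·C·BBB·BBB·BAA·BAA·BAA·BAA·BAA·BAA·BAA·C·C·BAA·C·C·BAA·C·C·BAA·C·C·BAA·C·C·BAA·C·C·BAA·C·C·BBB·BBB·BAA·C·C·BBB·BBB·BAA·C·C·BBB·BBB
    A ↦ C
    B ↦ BAA
    C ↦ BBB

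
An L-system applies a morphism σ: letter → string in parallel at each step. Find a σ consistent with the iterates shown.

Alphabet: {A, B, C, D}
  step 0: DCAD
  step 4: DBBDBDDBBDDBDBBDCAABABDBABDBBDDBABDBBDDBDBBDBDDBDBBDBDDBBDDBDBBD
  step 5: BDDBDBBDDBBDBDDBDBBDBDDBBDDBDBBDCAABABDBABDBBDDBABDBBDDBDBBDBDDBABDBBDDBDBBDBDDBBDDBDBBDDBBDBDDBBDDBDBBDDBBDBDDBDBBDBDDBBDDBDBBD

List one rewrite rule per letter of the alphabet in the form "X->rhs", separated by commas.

A->AB, B->DB, C->CA, D->BD

  step 4 ⇒ step 5: DBBDBDDBBDDBDBBDCAABABDBABDBBDDBABDBBDDBDBBDBDDBDBBDBDDBBDDBDBBD ⇒ BD·DB·DB·BD·DB·BD·BD·DB·DB·BD·BD·DB·BD·DB·DB·BD·CA·AB·AB·DB·AB·DB·BD·DB·AB·DB·BD·DB·DB·BD·BD·DB·AB·DB·BD·DB·DB·BD·BD·DB·BD·DB·DB·BD·DB·BD·BD·DB·BD·DB·DB·BD·DB·BD·BD·DB·DB·BD·BD·DB·BD·DB·DB·BD
    A ↦ AB
    B ↦ DB
    C ↦ CA
    D ↦ BD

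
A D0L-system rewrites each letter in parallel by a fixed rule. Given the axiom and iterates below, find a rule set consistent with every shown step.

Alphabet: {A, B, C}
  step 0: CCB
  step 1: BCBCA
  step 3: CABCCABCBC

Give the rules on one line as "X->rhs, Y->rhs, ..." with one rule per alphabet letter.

  step 0 ⇒ step 1: CCB ⇒ BC·BC·A
    B ↦ A
    C ↦ BC
    A ↦ C  (constrained at step 1)

A->C, B->A, C->BC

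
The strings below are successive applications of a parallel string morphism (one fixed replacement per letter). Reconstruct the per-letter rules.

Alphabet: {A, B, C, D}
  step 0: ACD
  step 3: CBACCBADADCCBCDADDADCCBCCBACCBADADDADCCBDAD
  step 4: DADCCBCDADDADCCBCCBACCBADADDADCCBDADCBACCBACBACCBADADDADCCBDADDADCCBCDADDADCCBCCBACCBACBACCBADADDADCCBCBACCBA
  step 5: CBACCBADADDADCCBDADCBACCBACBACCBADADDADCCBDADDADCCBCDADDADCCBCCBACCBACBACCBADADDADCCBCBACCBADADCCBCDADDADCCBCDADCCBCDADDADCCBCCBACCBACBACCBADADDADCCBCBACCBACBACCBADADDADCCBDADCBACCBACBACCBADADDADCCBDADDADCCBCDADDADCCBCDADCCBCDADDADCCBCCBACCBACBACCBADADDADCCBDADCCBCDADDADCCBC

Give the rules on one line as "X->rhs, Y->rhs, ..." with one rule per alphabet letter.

  step 4 ⇒ step 5: DADCCBCDADDADCCBCCBACCBADADDADCCBDADCBACCBACBACCBADADDADCCBDADDADCCBCDADDADCCBCCBACCBACBACCBADADDADCCBCBACCBA ⇒ CBA·C·CBA·DAD·DAD·CCB·DAD·CBA·C·CBA·CBA·C·CBA·DAD·DAD·CCB·DAD·DAD·CCB·C·DAD·DAD·CCB·C·CBA·C·CBA·CBA·C·CBA·DAD·DAD·CCB·CBA·C·CBA·DAD·CCB·C·DAD·DAD·CCB·C·DAD·CCB·C·DAD·DAD·CCB·C·CBA·C·CBA·CBA·C·CBA·DAD·DAD·CCB·CBA·C·CBA·CBA·C·CBA·DAD·DAD·CCB·DAD·CBA·C·CBA·CBA·C·CBA·DAD·DAD·CCB·DAD·DAD·CCB·C·DAD·DAD·CCB·C·DAD·CCB·C·DAD·DAD·CCB·C·CBA·C·CBA·CBA·C·CBA·DAD·DAD·CCB·DAD·CCB·C·DAD·DAD·CCB·C
    A ↦ C
    B ↦ CCB
    C ↦ DAD
    D ↦ CBA

A->C, B->CCB, C->DAD, D->CBA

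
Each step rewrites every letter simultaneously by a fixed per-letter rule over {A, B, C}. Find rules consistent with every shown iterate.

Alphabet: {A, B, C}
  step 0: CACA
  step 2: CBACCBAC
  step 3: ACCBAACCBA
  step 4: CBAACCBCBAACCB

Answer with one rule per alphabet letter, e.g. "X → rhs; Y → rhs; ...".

  step 3 ⇒ step 4: ACCBAACCBA ⇒ CB·A·A·C·CB·CB·A·A·C·CB
    A ↦ CB
    B ↦ C
    C ↦ A

A->CB, B->C, C->A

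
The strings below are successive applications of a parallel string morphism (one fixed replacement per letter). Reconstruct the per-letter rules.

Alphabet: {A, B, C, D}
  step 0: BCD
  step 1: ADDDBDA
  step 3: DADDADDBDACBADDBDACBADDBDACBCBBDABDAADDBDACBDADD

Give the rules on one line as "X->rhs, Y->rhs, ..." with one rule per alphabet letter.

A->CB, B->ADD, C->D, D->BDA

  step 0 ⇒ step 1: BCD ⇒ ADD·D·BDA
    B ↦ ADD
    C ↦ D
    D ↦ BDA
    A ↦ CB  (constrained at step 1)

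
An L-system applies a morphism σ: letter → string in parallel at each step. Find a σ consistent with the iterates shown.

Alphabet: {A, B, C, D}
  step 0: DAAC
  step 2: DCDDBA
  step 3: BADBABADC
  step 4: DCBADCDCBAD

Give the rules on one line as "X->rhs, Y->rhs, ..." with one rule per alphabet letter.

A->C, B->D, C->D, D->BA

  step 3 ⇒ step 4: BADBABADC ⇒ D·C·BA·D·C·D·C·BA·D
    A ↦ C
    B ↦ D
    C ↦ D
    D ↦ BA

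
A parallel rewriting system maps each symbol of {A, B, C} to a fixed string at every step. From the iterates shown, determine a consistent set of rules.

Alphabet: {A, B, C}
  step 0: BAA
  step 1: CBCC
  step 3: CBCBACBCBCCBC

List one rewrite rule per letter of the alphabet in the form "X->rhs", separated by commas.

A->C, B->CB, C->BA

  step 0 ⇒ step 1: BAA ⇒ CB·C·C
    A ↦ C
    B ↦ CB
    C ↦ BA  (constrained at step 1)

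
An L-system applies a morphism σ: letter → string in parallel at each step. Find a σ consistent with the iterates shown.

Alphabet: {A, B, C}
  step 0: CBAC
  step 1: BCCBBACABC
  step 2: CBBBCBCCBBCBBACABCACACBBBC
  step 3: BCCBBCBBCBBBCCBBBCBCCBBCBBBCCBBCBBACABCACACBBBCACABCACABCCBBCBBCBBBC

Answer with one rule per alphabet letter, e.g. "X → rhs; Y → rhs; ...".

  step 2 ⇒ step 3: CBBBCBCCBBCBBACABCACACBBBC ⇒ BC·CBB·CBB·CBB·BC·CBB·BC·BC·CBB·CBB·BC·CBB·CBB·ACA·BC·ACA·CBB·BC·ACA·BC·ACA·BC·CBB·CBB·CBB·BC
    A ↦ ACA
    B ↦ CBB
    C ↦ BC

A->ACA, B->CBB, C->BC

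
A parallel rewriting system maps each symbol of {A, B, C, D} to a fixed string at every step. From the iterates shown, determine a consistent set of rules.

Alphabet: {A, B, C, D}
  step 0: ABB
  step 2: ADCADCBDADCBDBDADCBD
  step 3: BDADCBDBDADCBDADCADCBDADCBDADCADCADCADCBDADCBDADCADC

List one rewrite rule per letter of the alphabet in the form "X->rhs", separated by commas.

A->BD, B->ADC, C->BD, D->ADC

  step 2 ⇒ step 3: ADCADCBDADCBDBDADCBD ⇒ BD·ADC·BD·BD·ADC·BD·ADC·ADC·BD·ADC·BD·ADC·ADC·ADC·ADC·BD·ADC·BD·ADC·ADC
    A ↦ BD
    B ↦ ADC
    C ↦ BD
    D ↦ ADC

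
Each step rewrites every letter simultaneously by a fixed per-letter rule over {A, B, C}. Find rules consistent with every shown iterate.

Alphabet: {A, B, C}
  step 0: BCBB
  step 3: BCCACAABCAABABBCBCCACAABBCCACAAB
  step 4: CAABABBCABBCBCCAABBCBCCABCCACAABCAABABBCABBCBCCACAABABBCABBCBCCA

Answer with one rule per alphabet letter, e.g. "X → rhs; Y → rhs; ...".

  step 3 ⇒ step 4: BCCACAABCAABABBCBCCACAABBCCACAAB ⇒ CA·AB·AB·BC·AB·BC·BC·CA·AB·BC·BC·CA·BC·CA·CA·AB·CA·AB·AB·BC·AB·BC·BC·CA·CA·AB·AB·BC·AB·BC·BC·CA
    A ↦ BC
    B ↦ CA
    C ↦ AB

A->BC, B->CA, C->AB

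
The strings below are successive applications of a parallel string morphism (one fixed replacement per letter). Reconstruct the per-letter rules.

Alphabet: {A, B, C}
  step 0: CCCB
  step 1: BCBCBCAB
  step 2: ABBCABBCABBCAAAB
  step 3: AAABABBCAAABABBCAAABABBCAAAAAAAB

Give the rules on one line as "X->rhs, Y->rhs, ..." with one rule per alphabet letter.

A->AA, B->AB, C->BC

  step 2 ⇒ step 3: ABBCABBCABBCAAAB ⇒ AA·AB·AB·BC·AA·AB·AB·BC·AA·AB·AB·BC·AA·AA·AA·AB
    A ↦ AA
    B ↦ AB
    C ↦ BC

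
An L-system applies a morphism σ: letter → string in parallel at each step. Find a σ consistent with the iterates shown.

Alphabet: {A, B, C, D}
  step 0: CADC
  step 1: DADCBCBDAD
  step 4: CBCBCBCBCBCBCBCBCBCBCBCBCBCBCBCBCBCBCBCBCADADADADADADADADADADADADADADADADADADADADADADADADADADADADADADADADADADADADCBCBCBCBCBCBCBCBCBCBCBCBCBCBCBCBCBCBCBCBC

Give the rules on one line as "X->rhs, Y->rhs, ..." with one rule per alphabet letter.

  step 0 ⇒ step 1: CADC ⇒ DAD·C·BCB·DAD
    A ↦ C
    C ↦ DAD
    D ↦ BCB
    B ↦ ADA  (constrained at step 1)

A->C, B->ADA, C->DAD, D->BCB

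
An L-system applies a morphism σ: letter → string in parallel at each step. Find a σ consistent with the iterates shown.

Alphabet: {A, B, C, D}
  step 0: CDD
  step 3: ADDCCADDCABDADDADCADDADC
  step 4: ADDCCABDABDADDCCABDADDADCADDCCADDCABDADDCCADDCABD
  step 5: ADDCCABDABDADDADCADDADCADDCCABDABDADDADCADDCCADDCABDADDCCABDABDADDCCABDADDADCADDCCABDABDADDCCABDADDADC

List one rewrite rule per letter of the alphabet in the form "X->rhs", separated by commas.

A->ADD, B->AD, C->ABD, D->C

  step 4 ⇒ step 5: ADDCCABDABDADDCCABDADDADCADDCCADDCABDADDCCADDCABD ⇒ ADD·C·C·ABD·ABD·ADD·AD·C·ADD·AD·C·ADD·C·C·ABD·ABD·ADD·AD·C·ADD·C·C·ADD·C·ABD·ADD·C·C·ABD·ABD·ADD·C·C·ABD·ADD·AD·C·ADD·C·C·ABD·ABD·ADD·C·C·ABD·ADD·AD·C
    A ↦ ADD
    B ↦ AD
    C ↦ ABD
    D ↦ C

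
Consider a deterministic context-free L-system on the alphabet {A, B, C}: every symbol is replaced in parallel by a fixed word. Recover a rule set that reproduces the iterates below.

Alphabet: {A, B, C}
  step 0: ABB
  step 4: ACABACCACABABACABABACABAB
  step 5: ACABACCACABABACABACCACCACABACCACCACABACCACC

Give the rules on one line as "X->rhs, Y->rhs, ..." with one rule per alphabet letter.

A->AC, B->C, C->AB

  step 4 ⇒ step 5: ACABACCACABABACABABACABAB ⇒ AC·AB·AC·C·AC·AB·AB·AC·AB·AC·C·AC·C·AC·AB·AC·C·AC·C·AC·AB·AC·C·AC·C
    A ↦ AC
    B ↦ C
    C ↦ AB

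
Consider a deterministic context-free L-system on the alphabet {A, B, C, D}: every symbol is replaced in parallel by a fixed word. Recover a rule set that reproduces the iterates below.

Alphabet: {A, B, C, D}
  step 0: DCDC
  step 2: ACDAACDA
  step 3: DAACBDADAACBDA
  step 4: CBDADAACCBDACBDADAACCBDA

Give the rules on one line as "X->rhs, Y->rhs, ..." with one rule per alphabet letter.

A->DA, B->C, C->A, D->CB

  step 3 ⇒ step 4: DAACBDADAACBDA ⇒ CB·DA·DA·A·C·CB·DA·CB·DA·DA·A·C·CB·DA
    A ↦ DA
    B ↦ C
    C ↦ A
    D ↦ CB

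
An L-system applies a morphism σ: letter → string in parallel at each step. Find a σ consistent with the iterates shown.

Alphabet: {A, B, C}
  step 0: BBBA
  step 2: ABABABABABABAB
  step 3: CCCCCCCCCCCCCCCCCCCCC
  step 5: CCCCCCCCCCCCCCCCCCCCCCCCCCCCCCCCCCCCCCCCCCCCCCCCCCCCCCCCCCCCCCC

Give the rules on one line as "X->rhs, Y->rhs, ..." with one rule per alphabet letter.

  step 2 ⇒ step 3: ABABABABABABAB ⇒ C·CC·C·CC·C·CC·C·CC·C·CC·C·CC·C·CC
    A ↦ C
    B ↦ CC
    C ↦ AB  (constrained at step 3)

A->C, B->CC, C->AB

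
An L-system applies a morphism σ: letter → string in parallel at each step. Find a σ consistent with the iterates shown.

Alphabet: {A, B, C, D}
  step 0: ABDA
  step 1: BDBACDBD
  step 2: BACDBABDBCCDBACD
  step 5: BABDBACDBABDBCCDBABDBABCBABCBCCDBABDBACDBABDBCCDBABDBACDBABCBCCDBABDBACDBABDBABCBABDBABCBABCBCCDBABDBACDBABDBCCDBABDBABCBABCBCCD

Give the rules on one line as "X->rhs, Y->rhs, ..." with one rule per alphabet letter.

A->BD, B->BA, C->BC, D->CD

  step 1 ⇒ step 2: BDBACDBD ⇒ BA·CD·BA·BD·BC·CD·BA·CD
    A ↦ BD
    B ↦ BA
    C ↦ BC
    D ↦ CD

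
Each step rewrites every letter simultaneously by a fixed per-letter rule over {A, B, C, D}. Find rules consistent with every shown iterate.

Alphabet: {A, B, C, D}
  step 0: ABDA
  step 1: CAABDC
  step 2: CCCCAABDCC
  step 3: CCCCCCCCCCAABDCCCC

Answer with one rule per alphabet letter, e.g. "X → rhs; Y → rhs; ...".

A->C, B->AA, C->CC, D->BD

  step 2 ⇒ step 3: CCCCAABDCC ⇒ CC·CC·CC·CC·C·C·AA·BD·CC·CC
    A ↦ C
    B ↦ AA
    C ↦ CC
    D ↦ BD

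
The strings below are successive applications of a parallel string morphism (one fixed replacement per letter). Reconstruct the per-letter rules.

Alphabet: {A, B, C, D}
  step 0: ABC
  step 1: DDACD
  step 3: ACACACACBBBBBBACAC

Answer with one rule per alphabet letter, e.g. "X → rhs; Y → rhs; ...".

A->DD, B->AC, C->D, D->BB

  step 0 ⇒ step 1: ABC ⇒ DD·AC·D
    A ↦ DD
    B ↦ AC
    C ↦ D
    D ↦ BB  (constrained at step 1)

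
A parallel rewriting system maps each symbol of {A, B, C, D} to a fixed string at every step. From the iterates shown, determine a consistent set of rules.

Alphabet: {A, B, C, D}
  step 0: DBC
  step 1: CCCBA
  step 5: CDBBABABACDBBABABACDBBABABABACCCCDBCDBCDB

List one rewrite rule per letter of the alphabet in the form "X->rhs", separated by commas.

A->DB, B->C, C->BA, D->CC

  step 0 ⇒ step 1: DBC ⇒ CC·C·BA
    B ↦ C
    C ↦ BA
    D ↦ CC
    A ↦ DB  (constrained at step 1)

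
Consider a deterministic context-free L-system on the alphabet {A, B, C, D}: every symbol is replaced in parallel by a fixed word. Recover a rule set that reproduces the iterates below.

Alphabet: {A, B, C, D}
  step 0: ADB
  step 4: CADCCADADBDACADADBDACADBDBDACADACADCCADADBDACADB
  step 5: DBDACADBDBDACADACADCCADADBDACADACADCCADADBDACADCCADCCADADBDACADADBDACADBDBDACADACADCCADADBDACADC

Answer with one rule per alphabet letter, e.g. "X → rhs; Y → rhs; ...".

  step 4 ⇒ step 5: CADCCADADBDACADADBDACADBDBDACADACADCCADADBDACADB ⇒ DB·DA·CA·DB·DB·DA·CA·DA·CA·DC·CA·DA·DB·DA·CA·DA·CA·DC·CA·DA·DB·DA·CA·DC·CA·DC·CA·DA·DB·DA·CA·DA·DB·DA·CA·DB·DB·DA·CA·DA·CA·DC·CA·DA·DB·DA·CA·DC
    A ↦ DA
    B ↦ DC
    C ↦ DB
    D ↦ CA

A->DA, B->DC, C->DB, D->CA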